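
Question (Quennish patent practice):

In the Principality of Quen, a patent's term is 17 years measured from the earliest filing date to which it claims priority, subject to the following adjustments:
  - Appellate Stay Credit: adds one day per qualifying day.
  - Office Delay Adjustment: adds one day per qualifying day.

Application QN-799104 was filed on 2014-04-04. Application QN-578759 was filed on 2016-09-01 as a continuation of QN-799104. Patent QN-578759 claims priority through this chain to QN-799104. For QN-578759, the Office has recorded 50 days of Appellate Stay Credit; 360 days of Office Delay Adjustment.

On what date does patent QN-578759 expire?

2032-05-18

Earliest priority filing: 4 April 2014.
Base term: 4 April 2014 + 17 years → 4 April 2031.
Appellate Stay Credit: +50 days → 24 May 2031.
Office Delay Adjustment: +360 days → 18 May 2032.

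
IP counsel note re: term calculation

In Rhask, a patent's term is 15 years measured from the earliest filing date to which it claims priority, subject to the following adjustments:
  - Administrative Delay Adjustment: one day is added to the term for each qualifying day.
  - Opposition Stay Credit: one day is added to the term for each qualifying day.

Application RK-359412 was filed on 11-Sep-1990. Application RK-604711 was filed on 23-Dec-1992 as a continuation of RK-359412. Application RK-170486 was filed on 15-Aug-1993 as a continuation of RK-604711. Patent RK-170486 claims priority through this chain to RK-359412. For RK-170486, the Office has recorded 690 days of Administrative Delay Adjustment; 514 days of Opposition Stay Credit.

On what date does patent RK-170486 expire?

Earliest priority filing: 11 September 1990.
Base term: 11 September 1990 + 15 years → 11 September 2005.
Administrative Delay Adjustment: +690 days → 2 August 2007.
Opposition Stay Credit: +514 days → 28 December 2008.

December 28, 2008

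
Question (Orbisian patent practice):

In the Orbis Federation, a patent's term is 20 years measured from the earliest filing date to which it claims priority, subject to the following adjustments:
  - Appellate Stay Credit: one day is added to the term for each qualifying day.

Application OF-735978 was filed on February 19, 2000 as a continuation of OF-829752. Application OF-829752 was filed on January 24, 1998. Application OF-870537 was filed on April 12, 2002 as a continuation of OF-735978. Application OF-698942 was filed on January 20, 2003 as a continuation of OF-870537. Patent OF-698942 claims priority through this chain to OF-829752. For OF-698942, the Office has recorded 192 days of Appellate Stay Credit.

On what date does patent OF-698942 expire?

August 4, 2018

Earliest priority filing: 24 January 1998.
Base term: 24 January 1998 + 20 years → 24 January 2018.
Appellate Stay Credit: +192 days → 4 August 2018.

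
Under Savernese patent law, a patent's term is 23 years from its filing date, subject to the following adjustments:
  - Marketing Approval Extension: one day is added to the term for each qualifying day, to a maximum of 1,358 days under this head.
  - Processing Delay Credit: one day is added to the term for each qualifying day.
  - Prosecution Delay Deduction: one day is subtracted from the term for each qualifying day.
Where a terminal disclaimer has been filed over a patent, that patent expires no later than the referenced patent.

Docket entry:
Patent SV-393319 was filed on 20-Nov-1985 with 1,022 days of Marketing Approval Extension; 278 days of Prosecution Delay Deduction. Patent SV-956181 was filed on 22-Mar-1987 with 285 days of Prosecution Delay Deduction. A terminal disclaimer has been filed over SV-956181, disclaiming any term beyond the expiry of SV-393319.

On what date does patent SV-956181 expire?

June 10, 2009

Natural term of SV-956181:
  Base: filing + 23 years → 22 March 2010.
  Prosecution Delay Deduction: −285 days → 10 June 2009.
Expiry of referenced patent SV-393319:
  Base: filing + 23 years → 20 November 2008.
  Marketing Approval Extension: 1022 days (within the 1358-day cap) → +1022 days → 8 September 2011.
  Prosecution Delay Deduction: −278 days → 4 December 2010.
Terminal disclaimer: SV-956181 expires on the earlier of 10 June 2009 and 4 December 2010.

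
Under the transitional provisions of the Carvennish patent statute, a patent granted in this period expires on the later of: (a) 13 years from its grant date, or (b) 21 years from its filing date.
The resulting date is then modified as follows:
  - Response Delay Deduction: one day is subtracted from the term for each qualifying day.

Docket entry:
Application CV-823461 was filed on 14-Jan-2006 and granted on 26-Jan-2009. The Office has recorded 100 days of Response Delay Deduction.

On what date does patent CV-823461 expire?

(a) grant + 13 years → 26 January 2022.
(b) filing + 21 years → 14 January 2027.
Later of the two: 14 January 2027.
Response Delay Deduction: −100 days → 6 October 2026.

October 6, 2026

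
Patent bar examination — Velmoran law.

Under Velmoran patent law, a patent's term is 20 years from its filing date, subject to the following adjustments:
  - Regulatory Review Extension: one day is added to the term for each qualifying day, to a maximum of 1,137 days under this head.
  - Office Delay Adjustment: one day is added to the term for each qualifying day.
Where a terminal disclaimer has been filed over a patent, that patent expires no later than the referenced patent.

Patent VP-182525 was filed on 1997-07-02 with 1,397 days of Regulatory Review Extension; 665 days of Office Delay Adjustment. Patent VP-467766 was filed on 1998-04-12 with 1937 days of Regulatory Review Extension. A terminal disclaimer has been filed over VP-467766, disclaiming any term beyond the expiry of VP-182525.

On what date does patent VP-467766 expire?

Natural term of VP-467766:
  Base: filing + 20 years → 12 April 2018.
  Regulatory Review Extension: 1937 days claimed exceeds the 1137-day cap, so +1137 days → 23 May 2021.
Expiry of referenced patent VP-182525:
  Base: filing + 20 years → 2 July 2017.
  Regulatory Review Extension: 1397 days claimed exceeds the 1137-day cap, so +1137 days → 12 August 2020.
  Office Delay Adjustment: +665 days → 8 June 2022.
Terminal disclaimer: VP-467766 expires on the earlier of 23 May 2021 and 8 June 2022.

2021-05-23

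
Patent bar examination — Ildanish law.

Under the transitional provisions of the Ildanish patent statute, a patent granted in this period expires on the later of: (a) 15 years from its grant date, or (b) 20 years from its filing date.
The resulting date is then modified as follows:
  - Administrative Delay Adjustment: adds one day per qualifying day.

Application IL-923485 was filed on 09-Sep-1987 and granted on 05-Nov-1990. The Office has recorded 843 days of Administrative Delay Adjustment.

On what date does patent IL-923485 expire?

2009-12-30

(a) grant + 15 years → 5 November 2005.
(b) filing + 20 years → 9 September 2007.
Later of the two: 9 September 2007.
Administrative Delay Adjustment: +843 days → 30 December 2009.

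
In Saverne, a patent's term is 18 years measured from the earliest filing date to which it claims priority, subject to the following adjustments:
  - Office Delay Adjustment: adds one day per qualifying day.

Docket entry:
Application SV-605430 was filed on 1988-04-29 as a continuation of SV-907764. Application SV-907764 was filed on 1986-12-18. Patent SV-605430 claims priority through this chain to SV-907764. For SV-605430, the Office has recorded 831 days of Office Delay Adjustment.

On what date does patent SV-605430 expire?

2007-03-29

Earliest priority filing: 18 December 1986.
Base term: 18 December 1986 + 18 years → 18 December 2004.
Office Delay Adjustment: +831 days → 29 March 2007.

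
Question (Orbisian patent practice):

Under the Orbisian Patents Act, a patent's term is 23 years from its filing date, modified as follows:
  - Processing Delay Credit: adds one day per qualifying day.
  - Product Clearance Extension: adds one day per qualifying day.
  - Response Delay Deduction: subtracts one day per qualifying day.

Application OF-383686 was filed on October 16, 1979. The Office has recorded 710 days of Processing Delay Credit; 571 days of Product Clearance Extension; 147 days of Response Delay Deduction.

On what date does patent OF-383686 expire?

November 23, 2005

Base term: filing date + 23 years → 16 October 2002.
Processing Delay Credit: +710 days → 25 September 2004.
Product Clearance Extension: +571 days → 19 April 2006.
Response Delay Deduction: −147 days → 23 November 2005.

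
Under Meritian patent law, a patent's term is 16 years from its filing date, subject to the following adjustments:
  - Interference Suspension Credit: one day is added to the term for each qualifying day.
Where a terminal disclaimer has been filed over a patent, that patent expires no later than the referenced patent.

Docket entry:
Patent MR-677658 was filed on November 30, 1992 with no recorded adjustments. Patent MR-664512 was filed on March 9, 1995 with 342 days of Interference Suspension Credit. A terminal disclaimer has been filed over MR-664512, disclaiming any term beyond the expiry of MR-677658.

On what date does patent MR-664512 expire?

Natural term of MR-664512:
  Base: filing + 16 years → 9 March 2011.
  Interference Suspension Credit: +342 days → 14 February 2012.
Expiry of referenced patent MR-677658:
  Base: filing + 16 years → 30 November 2008.
Terminal disclaimer: MR-664512 expires on the earlier of 14 February 2012 and 30 November 2008.

2008-11-30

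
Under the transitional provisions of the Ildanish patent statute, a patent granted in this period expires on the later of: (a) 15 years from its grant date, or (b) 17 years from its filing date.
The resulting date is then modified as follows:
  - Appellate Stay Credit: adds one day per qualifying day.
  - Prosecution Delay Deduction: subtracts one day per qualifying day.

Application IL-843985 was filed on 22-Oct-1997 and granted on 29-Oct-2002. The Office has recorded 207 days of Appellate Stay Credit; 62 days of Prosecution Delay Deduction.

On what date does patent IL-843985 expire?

(a) grant + 15 years → 29 October 2017.
(b) filing + 17 years → 22 October 2014.
Later of the two: 29 October 2017.
Appellate Stay Credit: +207 days → 24 May 2018.
Prosecution Delay Deduction: −62 days → 23 March 2018.

March 23, 2018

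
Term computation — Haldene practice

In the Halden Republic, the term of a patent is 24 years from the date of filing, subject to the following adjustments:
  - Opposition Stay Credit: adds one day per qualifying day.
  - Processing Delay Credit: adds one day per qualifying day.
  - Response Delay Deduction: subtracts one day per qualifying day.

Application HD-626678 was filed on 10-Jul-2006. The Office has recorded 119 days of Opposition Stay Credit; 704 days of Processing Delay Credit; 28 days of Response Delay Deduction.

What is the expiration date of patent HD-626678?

2032-09-12

Base term: filing date + 24 years → 10 July 2030.
Opposition Stay Credit: +119 days → 6 November 2030.
Processing Delay Credit: +704 days → 10 October 2032.
Response Delay Deduction: −28 days → 12 September 2032.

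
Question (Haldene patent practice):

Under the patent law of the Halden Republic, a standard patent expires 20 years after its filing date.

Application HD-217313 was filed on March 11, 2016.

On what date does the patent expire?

Filing date + 20 years → 11 March 2036.

2036-03-11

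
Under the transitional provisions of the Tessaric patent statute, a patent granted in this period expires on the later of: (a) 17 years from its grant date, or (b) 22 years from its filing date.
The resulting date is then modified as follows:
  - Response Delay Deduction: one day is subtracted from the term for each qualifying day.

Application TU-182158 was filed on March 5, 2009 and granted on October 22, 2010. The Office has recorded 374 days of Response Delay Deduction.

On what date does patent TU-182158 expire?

February 24, 2030

(a) grant + 17 years → 22 October 2027.
(b) filing + 22 years → 5 March 2031.
Later of the two: 5 March 2031.
Response Delay Deduction: −374 days → 24 February 2030.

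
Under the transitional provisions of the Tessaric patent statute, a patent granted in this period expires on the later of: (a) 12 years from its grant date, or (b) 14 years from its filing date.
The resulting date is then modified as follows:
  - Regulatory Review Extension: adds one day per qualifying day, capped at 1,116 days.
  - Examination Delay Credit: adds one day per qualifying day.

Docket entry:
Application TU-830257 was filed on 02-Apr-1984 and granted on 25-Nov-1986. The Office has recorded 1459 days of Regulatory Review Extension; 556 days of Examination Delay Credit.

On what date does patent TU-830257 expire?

June 24, 2003

(a) grant + 12 years → 25 November 1998.
(b) filing + 14 years → 2 April 1998.
Later of the two: 25 November 1998.
Regulatory Review Extension: 1459 days claimed exceeds the 1116-day cap, so +1116 days → 15 December 2001.
Examination Delay Credit: +556 days → 24 June 2003.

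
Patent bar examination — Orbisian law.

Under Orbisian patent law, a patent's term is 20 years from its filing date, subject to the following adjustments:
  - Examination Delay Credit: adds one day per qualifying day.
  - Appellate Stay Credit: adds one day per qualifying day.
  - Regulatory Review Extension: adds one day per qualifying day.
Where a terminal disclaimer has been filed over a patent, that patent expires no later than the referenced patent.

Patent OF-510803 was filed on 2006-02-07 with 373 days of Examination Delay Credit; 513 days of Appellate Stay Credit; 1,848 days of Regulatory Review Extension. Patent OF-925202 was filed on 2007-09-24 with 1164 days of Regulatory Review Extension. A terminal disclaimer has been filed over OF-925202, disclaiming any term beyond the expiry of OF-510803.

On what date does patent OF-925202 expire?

Natural term of OF-925202:
  Base: filing + 20 years → 24 September 2027.
  Regulatory Review Extension: +1164 days → 1 December 2030.
Expiry of referenced patent OF-510803:
  Base: filing + 20 years → 7 February 2026.
  Examination Delay Credit: +373 days → 15 February 2027.
  Appellate Stay Credit: +513 days → 12 July 2028.
  Regulatory Review Extension: +1848 days → 3 August 2033.
Terminal disclaimer: OF-925202 expires on the earlier of 1 December 2030 and 3 August 2033.

2030-12-01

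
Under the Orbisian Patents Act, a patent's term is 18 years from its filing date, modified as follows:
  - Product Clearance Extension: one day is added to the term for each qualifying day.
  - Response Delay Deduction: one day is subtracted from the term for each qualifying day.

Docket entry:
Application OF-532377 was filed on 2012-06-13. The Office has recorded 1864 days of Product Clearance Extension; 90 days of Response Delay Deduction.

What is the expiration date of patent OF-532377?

2035-04-22

Base term: filing date + 18 years → 13 June 2030.
Product Clearance Extension: +1864 days → 21 July 2035.
Response Delay Deduction: −90 days → 22 April 2035.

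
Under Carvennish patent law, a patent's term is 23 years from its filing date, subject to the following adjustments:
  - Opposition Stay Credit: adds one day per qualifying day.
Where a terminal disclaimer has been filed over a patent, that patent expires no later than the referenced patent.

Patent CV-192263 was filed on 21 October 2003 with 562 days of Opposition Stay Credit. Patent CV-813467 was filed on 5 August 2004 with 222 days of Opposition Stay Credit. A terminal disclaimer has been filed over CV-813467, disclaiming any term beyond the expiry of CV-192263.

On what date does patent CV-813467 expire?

Natural term of CV-813467:
  Base: filing + 23 years → 5 August 2027.
  Opposition Stay Credit: +222 days → 14 March 2028.
Expiry of referenced patent CV-192263:
  Base: filing + 23 years → 21 October 2026.
  Opposition Stay Credit: +562 days → 5 May 2028.
Terminal disclaimer: CV-813467 expires on the earlier of 14 March 2028 and 5 May 2028.

March 14, 2028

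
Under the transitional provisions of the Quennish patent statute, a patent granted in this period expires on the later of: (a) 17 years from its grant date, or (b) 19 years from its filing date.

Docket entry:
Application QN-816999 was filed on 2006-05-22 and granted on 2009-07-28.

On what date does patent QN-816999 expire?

2026-07-28

(a) grant + 17 years → 28 July 2026.
(b) filing + 19 years → 22 May 2025.
Later of the two: 28 July 2026.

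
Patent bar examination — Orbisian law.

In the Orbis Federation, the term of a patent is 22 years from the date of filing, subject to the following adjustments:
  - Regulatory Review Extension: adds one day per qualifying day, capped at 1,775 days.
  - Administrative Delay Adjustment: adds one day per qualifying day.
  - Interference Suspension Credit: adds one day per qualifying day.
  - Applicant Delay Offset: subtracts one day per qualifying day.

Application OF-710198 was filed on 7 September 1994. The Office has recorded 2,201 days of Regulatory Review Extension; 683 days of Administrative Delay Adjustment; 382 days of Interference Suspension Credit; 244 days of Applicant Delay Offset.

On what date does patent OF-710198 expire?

Base term: filing date + 22 years → 7 September 2016.
Regulatory Review Extension: 2201 days claimed exceeds the 1775-day cap, so +1775 days → 18 July 2021.
Administrative Delay Adjustment: +683 days → 1 June 2023.
Interference Suspension Credit: +382 days → 17 June 2024.
Applicant Delay Offset: −244 days → 17 October 2023.

October 17, 2023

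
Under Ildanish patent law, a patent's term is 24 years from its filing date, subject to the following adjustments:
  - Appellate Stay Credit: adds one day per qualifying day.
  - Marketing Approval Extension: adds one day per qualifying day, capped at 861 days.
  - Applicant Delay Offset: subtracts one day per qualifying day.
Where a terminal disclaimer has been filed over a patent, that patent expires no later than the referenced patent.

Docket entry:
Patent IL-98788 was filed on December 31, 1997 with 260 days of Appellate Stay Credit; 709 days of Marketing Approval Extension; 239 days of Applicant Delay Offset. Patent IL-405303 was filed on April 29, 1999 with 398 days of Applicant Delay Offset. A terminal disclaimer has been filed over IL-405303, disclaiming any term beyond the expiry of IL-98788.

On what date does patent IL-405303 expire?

2022-03-27

Natural term of IL-405303:
  Base: filing + 24 years → 29 April 2023.
  Applicant Delay Offset: −398 days → 27 March 2022.
Expiry of referenced patent IL-98788:
  Base: filing + 24 years → 31 December 2021.
  Appellate Stay Credit: +260 days → 17 September 2022.
  Marketing Approval Extension: 709 days (within the 861-day cap) → +709 days → 26 August 2024.
  Applicant Delay Offset: −239 days → 31 December 2023.
Terminal disclaimer: IL-405303 expires on the earlier of 27 March 2022 and 31 December 2023.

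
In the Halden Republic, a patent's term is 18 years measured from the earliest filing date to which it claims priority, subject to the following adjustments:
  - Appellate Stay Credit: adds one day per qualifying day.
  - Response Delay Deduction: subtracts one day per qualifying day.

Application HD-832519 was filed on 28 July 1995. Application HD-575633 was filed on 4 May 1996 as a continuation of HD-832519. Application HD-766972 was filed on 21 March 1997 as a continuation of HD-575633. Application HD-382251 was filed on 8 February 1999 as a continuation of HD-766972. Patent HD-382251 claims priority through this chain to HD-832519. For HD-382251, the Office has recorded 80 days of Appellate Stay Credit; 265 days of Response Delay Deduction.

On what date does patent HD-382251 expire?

Earliest priority filing: 28 July 1995.
Base term: 28 July 1995 + 18 years → 28 July 2013.
Appellate Stay Credit: +80 days → 16 October 2013.
Response Delay Deduction: −265 days → 24 January 2013.

2013-01-24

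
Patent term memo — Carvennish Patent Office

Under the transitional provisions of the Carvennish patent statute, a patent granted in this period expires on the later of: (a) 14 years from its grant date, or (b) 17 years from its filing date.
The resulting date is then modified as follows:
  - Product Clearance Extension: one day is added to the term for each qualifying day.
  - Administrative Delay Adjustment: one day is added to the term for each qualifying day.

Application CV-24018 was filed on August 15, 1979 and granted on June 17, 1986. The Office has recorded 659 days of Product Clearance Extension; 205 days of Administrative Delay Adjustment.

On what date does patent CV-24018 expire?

October 29, 2002

(a) grant + 14 years → 17 June 2000.
(b) filing + 17 years → 15 August 1996.
Later of the two: 17 June 2000.
Product Clearance Extension: +659 days → 7 April 2002.
Administrative Delay Adjustment: +205 days → 29 October 2002.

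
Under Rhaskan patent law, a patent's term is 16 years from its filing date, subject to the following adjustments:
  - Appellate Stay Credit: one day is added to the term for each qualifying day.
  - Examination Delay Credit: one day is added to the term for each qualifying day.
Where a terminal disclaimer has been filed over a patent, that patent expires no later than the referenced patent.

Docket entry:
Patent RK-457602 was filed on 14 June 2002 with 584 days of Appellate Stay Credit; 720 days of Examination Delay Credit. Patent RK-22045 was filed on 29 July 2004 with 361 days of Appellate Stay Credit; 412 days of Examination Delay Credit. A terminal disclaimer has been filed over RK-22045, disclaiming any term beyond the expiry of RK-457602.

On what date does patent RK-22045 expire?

2022-01-08

Natural term of RK-22045:
  Base: filing + 16 years → 29 July 2020.
  Appellate Stay Credit: +361 days → 25 July 2021.
  Examination Delay Credit: +412 days → 10 September 2022.
Expiry of referenced patent RK-457602:
  Base: filing + 16 years → 14 June 2018.
  Appellate Stay Credit: +584 days → 19 January 2020.
  Examination Delay Credit: +720 days → 8 January 2022.
Terminal disclaimer: RK-22045 expires on the earlier of 10 September 2022 and 8 January 2022.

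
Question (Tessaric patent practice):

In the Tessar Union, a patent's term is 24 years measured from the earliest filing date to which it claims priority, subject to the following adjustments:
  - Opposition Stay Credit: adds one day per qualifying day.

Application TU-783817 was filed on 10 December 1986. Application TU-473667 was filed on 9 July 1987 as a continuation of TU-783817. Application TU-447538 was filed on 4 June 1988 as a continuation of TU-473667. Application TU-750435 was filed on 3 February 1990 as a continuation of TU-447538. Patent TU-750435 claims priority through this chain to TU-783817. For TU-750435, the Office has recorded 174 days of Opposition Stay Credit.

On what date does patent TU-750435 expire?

Earliest priority filing: 10 December 1986.
Base term: 10 December 1986 + 24 years → 10 December 2010.
Opposition Stay Credit: +174 days → 2 June 2011.

2011-06-02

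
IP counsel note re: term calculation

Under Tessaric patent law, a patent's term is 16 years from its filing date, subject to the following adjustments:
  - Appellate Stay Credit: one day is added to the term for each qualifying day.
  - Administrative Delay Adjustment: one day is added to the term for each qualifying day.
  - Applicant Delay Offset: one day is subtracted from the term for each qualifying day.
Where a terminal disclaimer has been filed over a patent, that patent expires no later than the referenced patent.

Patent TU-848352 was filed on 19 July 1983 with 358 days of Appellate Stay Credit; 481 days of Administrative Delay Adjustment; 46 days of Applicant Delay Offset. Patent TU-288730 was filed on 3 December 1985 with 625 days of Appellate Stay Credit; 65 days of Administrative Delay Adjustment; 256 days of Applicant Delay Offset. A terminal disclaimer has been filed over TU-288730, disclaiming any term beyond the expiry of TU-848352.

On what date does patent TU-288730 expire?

2001-09-19

Natural term of TU-288730:
  Base: filing + 16 years → 3 December 2001.
  Appellate Stay Credit: +625 days → 20 August 2003.
  Administrative Delay Adjustment: +65 days → 24 October 2003.
  Applicant Delay Offset: −256 days → 10 February 2003.
Expiry of referenced patent TU-848352:
  Base: filing + 16 years → 19 July 1999.
  Appellate Stay Credit: +358 days → 11 July 2000.
  Administrative Delay Adjustment: +481 days → 4 November 2001.
  Applicant Delay Offset: −46 days → 19 September 2001.
Terminal disclaimer: TU-288730 expires on the earlier of 10 February 2003 and 19 September 2001.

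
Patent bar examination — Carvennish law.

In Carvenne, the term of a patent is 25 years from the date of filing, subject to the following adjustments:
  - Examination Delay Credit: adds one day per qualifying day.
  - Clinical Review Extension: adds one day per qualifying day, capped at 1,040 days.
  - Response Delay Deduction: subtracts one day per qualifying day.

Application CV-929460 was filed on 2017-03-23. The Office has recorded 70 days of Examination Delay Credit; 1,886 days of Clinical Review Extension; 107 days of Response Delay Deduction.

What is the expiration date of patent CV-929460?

December 20, 2044

Base term: filing date + 25 years → 23 March 2042.
Examination Delay Credit: +70 days → 1 June 2042.
Clinical Review Extension: 1886 days claimed exceeds the 1040-day cap, so +1040 days → 6 April 2045.
Response Delay Deduction: −107 days → 20 December 2044.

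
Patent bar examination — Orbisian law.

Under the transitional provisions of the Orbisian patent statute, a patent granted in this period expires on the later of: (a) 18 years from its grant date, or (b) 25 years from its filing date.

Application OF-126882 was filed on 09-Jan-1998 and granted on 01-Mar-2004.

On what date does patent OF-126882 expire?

2023-01-09

(a) grant + 18 years → 1 March 2022.
(b) filing + 25 years → 9 January 2023.
Later of the two: 9 January 2023.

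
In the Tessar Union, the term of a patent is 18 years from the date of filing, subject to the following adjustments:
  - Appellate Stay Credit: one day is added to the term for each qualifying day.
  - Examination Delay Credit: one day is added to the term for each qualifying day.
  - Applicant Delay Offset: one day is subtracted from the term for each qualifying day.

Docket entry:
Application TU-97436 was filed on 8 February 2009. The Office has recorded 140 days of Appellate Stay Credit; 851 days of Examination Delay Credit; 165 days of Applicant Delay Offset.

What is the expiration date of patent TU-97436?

May 14, 2029

Base term: filing date + 18 years → 8 February 2027.
Appellate Stay Credit: +140 days → 28 June 2027.
Examination Delay Credit: +851 days → 26 October 2029.
Applicant Delay Offset: −165 days → 14 May 2029.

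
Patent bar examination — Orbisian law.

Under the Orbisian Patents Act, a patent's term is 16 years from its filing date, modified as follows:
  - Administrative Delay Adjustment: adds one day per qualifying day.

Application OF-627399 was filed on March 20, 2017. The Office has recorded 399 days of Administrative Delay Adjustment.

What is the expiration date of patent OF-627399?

2034-04-23

Base term: filing date + 16 years → 20 March 2033.
Administrative Delay Adjustment: +399 days → 23 April 2034.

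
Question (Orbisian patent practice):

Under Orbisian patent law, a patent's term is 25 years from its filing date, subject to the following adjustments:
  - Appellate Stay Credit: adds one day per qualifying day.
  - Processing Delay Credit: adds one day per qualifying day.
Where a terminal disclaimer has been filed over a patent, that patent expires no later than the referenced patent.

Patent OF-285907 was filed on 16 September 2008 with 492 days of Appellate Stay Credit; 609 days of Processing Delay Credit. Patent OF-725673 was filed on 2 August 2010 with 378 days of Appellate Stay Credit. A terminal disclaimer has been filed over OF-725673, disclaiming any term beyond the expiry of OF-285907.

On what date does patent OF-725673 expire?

Natural term of OF-725673:
  Base: filing + 25 years → 2 August 2035.
  Appellate Stay Credit: +378 days → 14 August 2036.
Expiry of referenced patent OF-285907:
  Base: filing + 25 years → 16 September 2033.
  Appellate Stay Credit: +492 days → 21 January 2035.
  Processing Delay Credit: +609 days → 21 September 2036.
Terminal disclaimer: OF-725673 expires on the earlier of 14 August 2036 and 21 September 2036.

August 14, 2036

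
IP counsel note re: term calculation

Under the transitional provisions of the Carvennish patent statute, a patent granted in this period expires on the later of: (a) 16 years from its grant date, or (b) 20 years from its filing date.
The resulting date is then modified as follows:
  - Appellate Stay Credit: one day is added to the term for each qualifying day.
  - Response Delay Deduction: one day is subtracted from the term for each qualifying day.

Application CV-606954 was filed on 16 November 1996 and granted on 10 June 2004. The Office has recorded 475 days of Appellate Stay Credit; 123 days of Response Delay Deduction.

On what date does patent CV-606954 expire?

(a) grant + 16 years → 10 June 2020.
(b) filing + 20 years → 16 November 2016.
Later of the two: 10 June 2020.
Appellate Stay Credit: +475 days → 28 September 2021.
Response Delay Deduction: −123 days → 28 May 2021.

2021-05-28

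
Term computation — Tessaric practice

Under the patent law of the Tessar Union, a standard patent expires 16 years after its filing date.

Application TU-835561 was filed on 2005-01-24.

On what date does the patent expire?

2021-01-24

Filing date + 16 years → 24 January 2021.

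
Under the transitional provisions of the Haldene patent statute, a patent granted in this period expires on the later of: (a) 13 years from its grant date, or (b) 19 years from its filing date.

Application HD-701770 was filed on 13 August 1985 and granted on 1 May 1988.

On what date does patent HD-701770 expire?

2004-08-13

(a) grant + 13 years → 1 May 2001.
(b) filing + 19 years → 13 August 2004.
Later of the two: 13 August 2004.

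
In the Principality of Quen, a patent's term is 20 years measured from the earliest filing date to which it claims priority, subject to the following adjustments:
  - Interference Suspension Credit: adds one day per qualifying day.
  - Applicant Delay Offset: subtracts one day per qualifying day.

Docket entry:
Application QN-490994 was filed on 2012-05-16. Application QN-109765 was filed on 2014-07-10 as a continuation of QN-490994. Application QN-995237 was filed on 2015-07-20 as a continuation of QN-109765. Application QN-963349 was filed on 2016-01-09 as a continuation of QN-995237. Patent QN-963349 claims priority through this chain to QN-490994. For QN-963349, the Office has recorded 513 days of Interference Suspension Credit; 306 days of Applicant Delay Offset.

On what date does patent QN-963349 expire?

Earliest priority filing: 16 May 2012.
Base term: 16 May 2012 + 20 years → 16 May 2032.
Interference Suspension Credit: +513 days → 11 October 2033.
Applicant Delay Offset: −306 days → 9 December 2032.

2032-12-09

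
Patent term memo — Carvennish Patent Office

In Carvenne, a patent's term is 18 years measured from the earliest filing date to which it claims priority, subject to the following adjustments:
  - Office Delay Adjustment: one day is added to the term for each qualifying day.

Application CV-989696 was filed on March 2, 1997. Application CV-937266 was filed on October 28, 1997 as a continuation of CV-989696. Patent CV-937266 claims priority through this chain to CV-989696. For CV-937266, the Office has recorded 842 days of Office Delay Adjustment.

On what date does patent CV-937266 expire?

June 21, 2017

Earliest priority filing: 2 March 1997.
Base term: 2 March 1997 + 18 years → 2 March 2015.
Office Delay Adjustment: +842 days → 21 June 2017.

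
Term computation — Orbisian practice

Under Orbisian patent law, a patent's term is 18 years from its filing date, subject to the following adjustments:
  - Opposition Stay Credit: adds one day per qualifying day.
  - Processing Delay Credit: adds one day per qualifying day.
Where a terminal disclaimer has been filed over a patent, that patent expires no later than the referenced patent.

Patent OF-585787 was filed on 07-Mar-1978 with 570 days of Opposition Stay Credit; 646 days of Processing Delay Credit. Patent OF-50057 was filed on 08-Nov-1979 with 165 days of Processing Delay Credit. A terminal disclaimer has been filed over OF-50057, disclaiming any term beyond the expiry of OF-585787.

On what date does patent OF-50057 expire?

April 22, 1998

Natural term of OF-50057:
  Base: filing + 18 years → 8 November 1997.
  Processing Delay Credit: +165 days → 22 April 1998.
Expiry of referenced patent OF-585787:
  Base: filing + 18 years → 7 March 1996.
  Opposition Stay Credit: +570 days → 28 September 1997.
  Processing Delay Credit: +646 days → 6 July 1999.
Terminal disclaimer: OF-50057 expires on the earlier of 22 April 1998 and 6 July 1999.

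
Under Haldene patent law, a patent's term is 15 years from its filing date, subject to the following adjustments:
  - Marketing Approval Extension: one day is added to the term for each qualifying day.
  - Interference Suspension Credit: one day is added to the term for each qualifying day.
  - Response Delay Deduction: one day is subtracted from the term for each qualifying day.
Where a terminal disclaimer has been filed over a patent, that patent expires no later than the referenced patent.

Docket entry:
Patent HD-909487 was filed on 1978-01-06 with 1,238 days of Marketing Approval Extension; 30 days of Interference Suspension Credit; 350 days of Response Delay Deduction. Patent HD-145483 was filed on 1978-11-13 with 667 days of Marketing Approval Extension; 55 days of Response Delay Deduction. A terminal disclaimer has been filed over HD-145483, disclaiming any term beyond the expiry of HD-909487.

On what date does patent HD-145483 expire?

1995-07-13

Natural term of HD-145483:
  Base: filing + 15 years → 13 November 1993.
  Marketing Approval Extension: +667 days → 11 September 1995.
  Response Delay Deduction: −55 days → 18 July 1995.
Expiry of referenced patent HD-909487:
  Base: filing + 15 years → 6 January 1993.
  Marketing Approval Extension: +1238 days → 28 May 1996.
  Interference Suspension Credit: +30 days → 27 June 1996.
  Response Delay Deduction: −350 days → 13 July 1995.
Terminal disclaimer: HD-145483 expires on the earlier of 18 July 1995 and 13 July 1995.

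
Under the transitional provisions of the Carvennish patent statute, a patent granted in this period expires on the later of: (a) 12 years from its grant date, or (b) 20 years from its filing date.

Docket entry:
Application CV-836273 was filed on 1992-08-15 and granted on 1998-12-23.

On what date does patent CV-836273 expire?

August 15, 2012

(a) grant + 12 years → 23 December 2010.
(b) filing + 20 years → 15 August 2012.
Later of the two: 15 August 2012.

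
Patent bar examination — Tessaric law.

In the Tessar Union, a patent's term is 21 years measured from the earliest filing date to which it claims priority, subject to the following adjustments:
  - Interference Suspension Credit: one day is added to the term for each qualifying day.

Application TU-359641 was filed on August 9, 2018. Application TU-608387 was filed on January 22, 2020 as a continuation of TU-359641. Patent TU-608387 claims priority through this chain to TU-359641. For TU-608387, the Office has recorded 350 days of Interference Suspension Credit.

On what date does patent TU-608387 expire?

Earliest priority filing: 9 August 2018.
Base term: 9 August 2018 + 21 years → 9 August 2039.
Interference Suspension Credit: +350 days → 24 July 2040.

2040-07-24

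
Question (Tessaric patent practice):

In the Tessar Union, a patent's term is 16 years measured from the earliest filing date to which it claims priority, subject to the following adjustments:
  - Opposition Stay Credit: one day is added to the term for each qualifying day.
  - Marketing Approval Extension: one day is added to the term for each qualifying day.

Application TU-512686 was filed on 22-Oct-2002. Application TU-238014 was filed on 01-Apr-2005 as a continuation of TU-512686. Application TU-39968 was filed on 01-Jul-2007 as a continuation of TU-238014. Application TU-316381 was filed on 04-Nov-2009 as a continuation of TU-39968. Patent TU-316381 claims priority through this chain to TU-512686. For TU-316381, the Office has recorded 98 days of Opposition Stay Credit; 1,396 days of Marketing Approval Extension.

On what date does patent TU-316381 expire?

Earliest priority filing: 22 October 2002.
Base term: 22 October 2002 + 16 years → 22 October 2018.
Opposition Stay Credit: +98 days → 28 January 2019.
Marketing Approval Extension: +1396 days → 24 November 2022.

November 24, 2022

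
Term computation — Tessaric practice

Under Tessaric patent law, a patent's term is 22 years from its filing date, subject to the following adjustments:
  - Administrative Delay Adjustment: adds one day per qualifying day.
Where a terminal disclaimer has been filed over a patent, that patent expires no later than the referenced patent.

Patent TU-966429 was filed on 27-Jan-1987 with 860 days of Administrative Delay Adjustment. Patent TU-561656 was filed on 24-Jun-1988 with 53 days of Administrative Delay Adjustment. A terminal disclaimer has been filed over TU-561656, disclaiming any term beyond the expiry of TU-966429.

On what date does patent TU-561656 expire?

August 16, 2010

Natural term of TU-561656:
  Base: filing + 22 years → 24 June 2010.
  Administrative Delay Adjustment: +53 days → 16 August 2010.
Expiry of referenced patent TU-966429:
  Base: filing + 22 years → 27 January 2009.
  Administrative Delay Adjustment: +860 days → 6 June 2011.
Terminal disclaimer: TU-561656 expires on the earlier of 16 August 2010 and 6 June 2011.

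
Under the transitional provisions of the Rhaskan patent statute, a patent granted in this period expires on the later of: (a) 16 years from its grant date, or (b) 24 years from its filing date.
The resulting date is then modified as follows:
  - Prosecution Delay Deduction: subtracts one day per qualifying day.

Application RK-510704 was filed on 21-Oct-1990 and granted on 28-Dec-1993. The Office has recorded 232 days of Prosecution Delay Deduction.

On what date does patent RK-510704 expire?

(a) grant + 16 years → 28 December 2009.
(b) filing + 24 years → 21 October 2014.
Later of the two: 21 October 2014.
Prosecution Delay Deduction: −232 days → 3 March 2014.

2014-03-03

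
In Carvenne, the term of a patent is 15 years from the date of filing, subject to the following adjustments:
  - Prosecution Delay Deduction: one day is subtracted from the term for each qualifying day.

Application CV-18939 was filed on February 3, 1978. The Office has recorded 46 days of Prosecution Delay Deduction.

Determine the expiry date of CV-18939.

1992-12-19

Base term: filing date + 15 years → 3 February 1993.
Prosecution Delay Deduction: −46 days → 19 December 1992.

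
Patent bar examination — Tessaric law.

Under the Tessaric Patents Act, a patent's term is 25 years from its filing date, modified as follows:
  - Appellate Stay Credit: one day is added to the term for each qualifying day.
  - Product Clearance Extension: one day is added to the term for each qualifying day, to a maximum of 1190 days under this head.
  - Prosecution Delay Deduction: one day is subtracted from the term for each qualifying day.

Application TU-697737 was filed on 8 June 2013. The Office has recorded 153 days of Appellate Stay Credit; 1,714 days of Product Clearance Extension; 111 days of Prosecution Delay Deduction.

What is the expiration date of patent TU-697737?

2041-10-22

Base term: filing date + 25 years → 8 June 2038.
Appellate Stay Credit: +153 days → 8 November 2038.
Product Clearance Extension: 1714 days claimed exceeds the 1190-day cap, so +1190 days → 10 February 2042.
Prosecution Delay Deduction: −111 days → 22 October 2041.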